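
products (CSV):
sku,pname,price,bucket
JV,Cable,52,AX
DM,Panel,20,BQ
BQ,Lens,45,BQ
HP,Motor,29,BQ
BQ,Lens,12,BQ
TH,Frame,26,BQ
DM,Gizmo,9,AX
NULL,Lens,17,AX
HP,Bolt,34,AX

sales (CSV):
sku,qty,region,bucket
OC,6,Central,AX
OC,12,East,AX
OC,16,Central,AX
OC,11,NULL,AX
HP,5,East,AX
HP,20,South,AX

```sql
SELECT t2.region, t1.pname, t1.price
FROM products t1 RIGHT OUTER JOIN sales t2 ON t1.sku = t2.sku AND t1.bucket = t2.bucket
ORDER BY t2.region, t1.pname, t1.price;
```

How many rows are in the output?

RIGHT JOIN keeps every row from `sales`; unmatched rows get NULL for `products`'s columns.
Matching on t1.sku = t2.sku AND t1.bucket = t2.bucket. A NULL in a compared column never satisfies the condition.
- sku=JV, bucket=AX: no matching t2 row.
- sku=DM, bucket=BQ: no matching t2 row.
- sku=BQ, bucket=BQ: no matching t2 row.
- sku=HP, bucket=BQ: no matching t2 row.
- sku=BQ, bucket=BQ: no matching t2 row.
- sku=TH, bucket=BQ: no matching t2 row.
- sku=DM, bucket=AX: no matching t2 row.
- sku=NULL, bucket=AX: no matching t2 row.
- sku=HP, bucket=AX: 2 matching t2 row(s), so 2 row(s) emitted.
- plus 4 unmatched t2 row(s), each kept with NULL t1 columns.
Total: 2 matched + 4 padded = 6 rows.

6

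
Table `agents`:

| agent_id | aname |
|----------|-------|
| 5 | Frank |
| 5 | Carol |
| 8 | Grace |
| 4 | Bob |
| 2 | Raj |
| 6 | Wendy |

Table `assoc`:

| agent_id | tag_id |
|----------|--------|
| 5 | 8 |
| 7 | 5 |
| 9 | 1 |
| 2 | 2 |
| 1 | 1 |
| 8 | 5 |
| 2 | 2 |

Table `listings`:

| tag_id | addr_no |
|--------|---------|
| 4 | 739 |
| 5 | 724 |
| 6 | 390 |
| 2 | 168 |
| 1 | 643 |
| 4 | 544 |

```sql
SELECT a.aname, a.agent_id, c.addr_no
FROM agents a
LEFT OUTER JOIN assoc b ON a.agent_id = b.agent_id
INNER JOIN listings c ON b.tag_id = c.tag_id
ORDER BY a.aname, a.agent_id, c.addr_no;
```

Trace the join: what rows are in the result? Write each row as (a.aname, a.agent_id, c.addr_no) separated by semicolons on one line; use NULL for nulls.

Evaluate left to right. First `agents a LEFT JOIN assoc b` on agent_id: 7 row(s).
Then INNER JOIN `listings c` on tag_id: keep only rows whose b.tag_id appears in c.

(Grace, 8, 724); (Raj, 2, 168); (Raj, 2, 168)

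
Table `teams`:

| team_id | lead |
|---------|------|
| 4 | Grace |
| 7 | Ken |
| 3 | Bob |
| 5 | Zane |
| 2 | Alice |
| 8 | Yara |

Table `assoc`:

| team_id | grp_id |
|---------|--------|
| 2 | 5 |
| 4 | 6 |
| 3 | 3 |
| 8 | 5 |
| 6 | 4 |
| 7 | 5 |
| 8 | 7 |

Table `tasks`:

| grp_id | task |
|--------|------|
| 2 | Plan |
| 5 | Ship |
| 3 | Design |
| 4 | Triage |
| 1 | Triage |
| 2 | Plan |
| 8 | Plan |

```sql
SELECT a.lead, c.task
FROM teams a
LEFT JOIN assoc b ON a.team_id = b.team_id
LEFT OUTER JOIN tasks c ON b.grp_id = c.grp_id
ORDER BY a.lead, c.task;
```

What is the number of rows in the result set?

Evaluate left to right. First `teams a LEFT JOIN assoc b` on team_id: 7 row(s).
Then LEFT JOIN `tasks c` on grp_id: each of those 7 rows is kept; rows whose b.grp_id has no match in c get NULL for c's columns.
Result: 7 row(s).

7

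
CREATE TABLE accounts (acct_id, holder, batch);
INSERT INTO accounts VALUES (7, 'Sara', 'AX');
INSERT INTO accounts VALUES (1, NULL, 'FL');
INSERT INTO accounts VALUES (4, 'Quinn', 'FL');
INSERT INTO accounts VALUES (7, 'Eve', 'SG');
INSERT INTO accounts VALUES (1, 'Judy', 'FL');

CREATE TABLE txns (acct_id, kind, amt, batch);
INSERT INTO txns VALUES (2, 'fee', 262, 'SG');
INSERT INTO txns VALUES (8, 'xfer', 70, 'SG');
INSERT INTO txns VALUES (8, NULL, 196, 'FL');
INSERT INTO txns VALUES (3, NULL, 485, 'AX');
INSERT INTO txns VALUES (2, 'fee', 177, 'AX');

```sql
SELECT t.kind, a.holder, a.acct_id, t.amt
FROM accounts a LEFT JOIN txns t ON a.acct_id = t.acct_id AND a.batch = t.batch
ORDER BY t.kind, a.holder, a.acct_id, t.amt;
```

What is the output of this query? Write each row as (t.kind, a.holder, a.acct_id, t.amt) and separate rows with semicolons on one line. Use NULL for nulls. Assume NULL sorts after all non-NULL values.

(NULL, Eve, 7, NULL); (NULL, Judy, 1, NULL); (NULL, Quinn, 4, NULL); (NULL, Sara, 7, NULL); (NULL, NULL, 1, NULL)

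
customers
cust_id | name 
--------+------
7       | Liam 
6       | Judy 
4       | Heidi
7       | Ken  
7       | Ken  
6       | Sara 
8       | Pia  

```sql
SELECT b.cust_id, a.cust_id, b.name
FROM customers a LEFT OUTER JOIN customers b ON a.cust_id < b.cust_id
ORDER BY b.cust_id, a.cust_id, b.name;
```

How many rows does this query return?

LEFT JOIN keeps every row from `customers a`; unmatched rows get NULL for `customers b`'s columns.
Matching on a.cust_id < b.cust_id.
- a (cust_id=7) pairs with 1 row(s) of b.
- a (cust_id=6) pairs with 4 row(s) of b.
- a (cust_id=4) pairs with 6 row(s) of b.
- a (cust_id=7) pairs with 1 row(s) of b.
- a (cust_id=7) pairs with 1 row(s) of b.
- a (cust_id=6) pairs with 4 row(s) of b.
- a (cust_id=8) has no partner → padded with NULL.
Total: 17 matched + 1 padded = 18 rows.

18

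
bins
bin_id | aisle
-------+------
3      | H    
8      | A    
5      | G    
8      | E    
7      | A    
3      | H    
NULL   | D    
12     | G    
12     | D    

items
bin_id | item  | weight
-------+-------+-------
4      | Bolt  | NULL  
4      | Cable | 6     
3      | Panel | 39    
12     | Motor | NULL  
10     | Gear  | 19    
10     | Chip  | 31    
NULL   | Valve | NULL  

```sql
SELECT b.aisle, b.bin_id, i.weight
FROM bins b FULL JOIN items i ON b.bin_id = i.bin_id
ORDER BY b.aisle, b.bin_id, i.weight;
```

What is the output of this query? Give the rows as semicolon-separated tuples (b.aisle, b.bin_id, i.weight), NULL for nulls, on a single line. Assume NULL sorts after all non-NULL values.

(A, 7, NULL); (A, 8, NULL); (D, 12, NULL); (D, NULL, NULL); (E, 8, NULL); (G, 5, NULL); (G, 12, NULL); (H, 3, 39); (H, 3, 39); (NULL, NULL, 6); (NULL, NULL, 19); (NULL, NULL, 31); (NULL, NULL, NULL); (NULL, NULL, NULL)

FULL OUTER JOIN keeps every row from both sides; unmatched rows get NULL for the other side's columns.
Matching on b.bin_id = i.bin_id. A NULL in a compared column never satisfies the condition.
- bin_id=3: 1 matching i row(s), so 1 row(s) emitted.
- bin_id=8: no i row matches, row kept with i columns NULL.
- bin_id=5: no i row matches, row kept with i columns NULL.
- bin_id=8: no i row matches, row kept with i columns NULL.
- bin_id=7: no i row matches, row kept with i columns NULL.
- bin_id=3: 1 matching i row(s), so 1 row(s) emitted.
- bin_id=NULL: no i row matches, row kept with i columns NULL.
- bin_id=12: 1 matching i row(s), so 1 row(s) emitted.
- bin_id=12: 1 matching i row(s), so 1 row(s) emitted.
- 5 row(s) from i found no b partner → padded with NULL.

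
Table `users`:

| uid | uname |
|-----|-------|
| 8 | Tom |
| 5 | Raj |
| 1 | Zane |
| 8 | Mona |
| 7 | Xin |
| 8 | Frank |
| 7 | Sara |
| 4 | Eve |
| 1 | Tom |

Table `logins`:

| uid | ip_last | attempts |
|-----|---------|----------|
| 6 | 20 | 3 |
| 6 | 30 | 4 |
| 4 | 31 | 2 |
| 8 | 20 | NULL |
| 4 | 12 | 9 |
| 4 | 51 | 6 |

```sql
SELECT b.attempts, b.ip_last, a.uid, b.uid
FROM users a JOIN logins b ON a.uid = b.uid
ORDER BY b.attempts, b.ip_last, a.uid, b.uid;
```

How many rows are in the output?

6

INNER JOIN keeps only pairs where the ON condition holds.
Matching on a.uid = b.uid.
- a row (uid=8): matches 1 b row(s) → 1 output row(s).
- a row (uid=5): no match → dropped.
- a row (uid=1): no match → dropped.
- a row (uid=8): matches 1 b row(s) → 1 output row(s).
- a row (uid=7): no match → dropped.
- a row (uid=8): matches 1 b row(s) → 1 output row(s).
- a row (uid=7): no match → dropped.
- a row (uid=4): matches 3 b row(s) → 3 output row(s).
- a row (uid=1): no match → dropped.
Total: 6 rows.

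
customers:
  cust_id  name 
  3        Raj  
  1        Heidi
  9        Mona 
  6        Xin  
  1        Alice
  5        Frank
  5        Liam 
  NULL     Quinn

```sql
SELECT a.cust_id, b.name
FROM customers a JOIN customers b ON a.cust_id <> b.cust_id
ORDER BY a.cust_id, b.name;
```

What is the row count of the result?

38

INNER JOIN keeps only pairs where the ON condition holds.
Matching on a.cust_id <> b.cust_id. A NULL in a compared column never satisfies the condition.
- a (cust_id=3) pairs with 6 row(s) of b.
- a (cust_id=1) pairs with 5 row(s) of b.
- a (cust_id=9) pairs with 6 row(s) of b.
- a (cust_id=6) pairs with 6 row(s) of b.
- a (cust_id=1) pairs with 5 row(s) of b.
- a (cust_id=5) pairs with 5 row(s) of b.
- a (cust_id=5) pairs with 5 row(s) of b.
- a (cust_id=NULL) has no partner → excluded.
Total: 38 rows.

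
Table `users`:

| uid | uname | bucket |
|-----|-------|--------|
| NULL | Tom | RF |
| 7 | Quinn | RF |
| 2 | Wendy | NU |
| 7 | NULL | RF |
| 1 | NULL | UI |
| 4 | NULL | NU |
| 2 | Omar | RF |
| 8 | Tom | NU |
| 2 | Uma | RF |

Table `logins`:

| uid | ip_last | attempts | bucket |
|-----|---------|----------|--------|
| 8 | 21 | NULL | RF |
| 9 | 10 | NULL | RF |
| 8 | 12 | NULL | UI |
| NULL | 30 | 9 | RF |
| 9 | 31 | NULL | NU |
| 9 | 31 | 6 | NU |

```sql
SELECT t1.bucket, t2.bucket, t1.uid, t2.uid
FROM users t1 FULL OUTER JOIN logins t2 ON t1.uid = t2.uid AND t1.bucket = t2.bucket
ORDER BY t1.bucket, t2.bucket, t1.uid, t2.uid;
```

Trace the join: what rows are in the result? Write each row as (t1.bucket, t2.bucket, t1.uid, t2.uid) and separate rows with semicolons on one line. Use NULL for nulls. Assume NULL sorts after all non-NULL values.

FULL OUTER JOIN keeps every row from both sides; unmatched rows get NULL for the other side's columns.
Matching on t1.uid = t2.uid AND t1.bucket = t2.bucket. A NULL in a compared column never satisfies the condition.
- t1 (uid=NULL, bucket=RF) has no partner → padded with NULL.
- t1 (uid=7, bucket=RF) has no partner → padded with NULL.
- t1 (uid=2, bucket=NU) has no partner → padded with NULL.
- t1 (uid=7, bucket=RF) has no partner → padded with NULL.
- t1 (uid=1, bucket=UI) has no partner → padded with NULL.
- t1 (uid=4, bucket=NU) has no partner → padded with NULL.
- t1 (uid=2, bucket=RF) has no partner → padded with NULL.
- t1 (uid=8, bucket=NU) has no partner → padded with NULL.
- t1 (uid=2, bucket=RF) has no partner → padded with NULL.
- 6 t2 row(s) had no t1 match → kept, t1 columns NULL.

(NU, NULL, 2, NULL); (NU, NULL, 4, NULL); (NU, NULL, 8, NULL); (RF, NULL, 2, NULL); (RF, NULL, 2, NULL); (RF, NULL, 7, NULL); (RF, NULL, 7, NULL); (RF, NULL, NULL, NULL); (UI, NULL, 1, NULL); (NULL, NU, NULL, 9); (NULL, NU, NULL, 9); (NULL, RF, NULL, 8); (NULL, RF, NULL, 9); (NULL, RF, NULL, NULL); (NULL, UI, NULL, 8)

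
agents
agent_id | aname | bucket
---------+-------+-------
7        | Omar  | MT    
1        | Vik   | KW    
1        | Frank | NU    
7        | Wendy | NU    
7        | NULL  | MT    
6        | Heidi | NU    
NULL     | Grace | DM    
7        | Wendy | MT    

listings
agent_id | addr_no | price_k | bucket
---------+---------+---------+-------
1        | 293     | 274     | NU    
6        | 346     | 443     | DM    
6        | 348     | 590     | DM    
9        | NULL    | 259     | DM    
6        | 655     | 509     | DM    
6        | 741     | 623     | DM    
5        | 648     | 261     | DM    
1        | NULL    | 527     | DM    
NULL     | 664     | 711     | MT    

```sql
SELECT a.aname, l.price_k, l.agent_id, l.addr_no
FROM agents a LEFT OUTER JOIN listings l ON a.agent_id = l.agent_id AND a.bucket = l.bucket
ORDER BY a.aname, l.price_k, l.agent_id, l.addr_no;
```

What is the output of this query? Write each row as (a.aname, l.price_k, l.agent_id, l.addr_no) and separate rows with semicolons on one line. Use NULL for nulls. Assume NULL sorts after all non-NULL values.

(Frank, 274, 1, 293); (Grace, NULL, NULL, NULL); (Heidi, NULL, NULL, NULL); (Omar, NULL, NULL, NULL); (Vik, NULL, NULL, NULL); (Wendy, NULL, NULL, NULL); (Wendy, NULL, NULL, NULL); (NULL, NULL, NULL, NULL)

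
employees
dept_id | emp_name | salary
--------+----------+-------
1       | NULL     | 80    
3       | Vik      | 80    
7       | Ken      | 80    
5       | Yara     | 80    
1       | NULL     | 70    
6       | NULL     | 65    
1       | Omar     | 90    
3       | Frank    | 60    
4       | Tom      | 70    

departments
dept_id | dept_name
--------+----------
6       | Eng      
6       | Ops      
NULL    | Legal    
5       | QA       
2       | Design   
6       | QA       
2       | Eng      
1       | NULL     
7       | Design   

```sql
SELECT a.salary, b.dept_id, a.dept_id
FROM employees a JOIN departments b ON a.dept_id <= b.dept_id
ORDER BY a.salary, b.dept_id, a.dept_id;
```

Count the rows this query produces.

INNER JOIN keeps only pairs where the ON condition holds.
Matching on a.dept_id <= b.dept_id. A NULL in a compared column never satisfies the condition.
- a row (dept_id=1): matches 8 b row(s) → 8 output row(s).
- a row (dept_id=3): matches 5 b row(s) → 5 output row(s).
- a row (dept_id=7): matches 1 b row(s) → 1 output row(s).
- a row (dept_id=5): matches 5 b row(s) → 5 output row(s).
- a row (dept_id=1): matches 8 b row(s) → 8 output row(s).
- a row (dept_id=6): matches 4 b row(s) → 4 output row(s).
- a row (dept_id=1): matches 8 b row(s) → 8 output row(s).
- a row (dept_id=3): matches 5 b row(s) → 5 output row(s).
- a row (dept_id=4): matches 5 b row(s) → 5 output row(s).
Total: 49 rows.

49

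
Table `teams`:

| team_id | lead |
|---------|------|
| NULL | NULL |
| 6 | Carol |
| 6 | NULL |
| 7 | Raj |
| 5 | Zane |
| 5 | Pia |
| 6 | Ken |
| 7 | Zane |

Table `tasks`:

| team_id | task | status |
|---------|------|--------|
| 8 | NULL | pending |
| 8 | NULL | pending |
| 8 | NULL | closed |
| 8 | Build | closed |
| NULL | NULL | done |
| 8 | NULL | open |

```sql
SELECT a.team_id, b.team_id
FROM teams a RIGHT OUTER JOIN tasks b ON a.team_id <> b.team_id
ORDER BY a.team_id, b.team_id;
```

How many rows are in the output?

RIGHT JOIN keeps every row from `tasks`; unmatched rows get NULL for `teams`'s columns.
Matching on a.team_id <> b.team_id. A NULL in a compared column never satisfies the condition.
- a[0] team_id=NULL → no match.
- a[1] team_id=6 → 5 match(es) in b → 5 row(s).
- a[2] team_id=6 → 5 match(es) in b → 5 row(s).
- a[3] team_id=7 → 5 match(es) in b → 5 row(s).
- a[4] team_id=5 → 5 match(es) in b → 5 row(s).
- a[5] team_id=5 → 5 match(es) in b → 5 row(s).
- a[6] team_id=6 → 5 match(es) in b → 5 row(s).
- a[7] team_id=7 → 5 match(es) in b → 5 row(s).
- 1 row(s) from b found no a partner → padded with NULL.
Total: 35 matched + 1 padded = 36 rows.

36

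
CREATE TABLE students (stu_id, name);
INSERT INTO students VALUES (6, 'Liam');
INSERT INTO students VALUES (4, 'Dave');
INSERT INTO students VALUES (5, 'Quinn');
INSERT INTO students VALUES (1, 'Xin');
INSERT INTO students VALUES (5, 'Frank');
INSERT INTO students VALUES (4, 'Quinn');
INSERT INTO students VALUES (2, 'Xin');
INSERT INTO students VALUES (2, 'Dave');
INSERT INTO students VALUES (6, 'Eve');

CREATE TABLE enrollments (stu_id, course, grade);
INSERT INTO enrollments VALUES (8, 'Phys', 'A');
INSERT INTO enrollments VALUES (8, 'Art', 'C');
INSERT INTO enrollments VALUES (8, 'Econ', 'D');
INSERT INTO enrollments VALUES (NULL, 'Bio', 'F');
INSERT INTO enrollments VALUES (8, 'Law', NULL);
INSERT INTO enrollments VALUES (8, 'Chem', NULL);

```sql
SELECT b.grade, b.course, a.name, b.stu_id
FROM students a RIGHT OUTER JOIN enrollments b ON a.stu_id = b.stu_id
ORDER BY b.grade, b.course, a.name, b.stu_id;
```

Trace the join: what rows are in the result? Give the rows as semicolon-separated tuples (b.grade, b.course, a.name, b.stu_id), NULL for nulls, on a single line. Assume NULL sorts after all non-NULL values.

(A, Phys, NULL, 8); (C, Art, NULL, 8); (D, Econ, NULL, 8); (F, Bio, NULL, NULL); (NULL, Chem, NULL, 8); (NULL, Law, NULL, 8)

RIGHT JOIN keeps every row from `enrollments`; unmatched rows get NULL for `students`'s columns.
Matching on a.stu_id = b.stu_id. A NULL in a compared column never satisfies the condition.
Matched pairs: 0; unmatched b rows kept: 6.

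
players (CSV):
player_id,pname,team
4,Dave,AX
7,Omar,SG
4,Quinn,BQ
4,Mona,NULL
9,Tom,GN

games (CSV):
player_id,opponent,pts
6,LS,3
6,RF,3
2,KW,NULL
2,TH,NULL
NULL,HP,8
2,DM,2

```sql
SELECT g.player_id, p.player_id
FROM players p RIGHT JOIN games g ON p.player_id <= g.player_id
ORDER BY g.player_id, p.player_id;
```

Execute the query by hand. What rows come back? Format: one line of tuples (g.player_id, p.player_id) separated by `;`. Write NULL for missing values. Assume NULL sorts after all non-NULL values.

(2, NULL); (2, NULL); (2, NULL); (6, 4); (6, 4); (6, 4); (6, 4); (6, 4); (6, 4); (NULL, NULL)

RIGHT JOIN keeps every row from `games`; unmatched rows get NULL for `players`'s columns.
Matching on p.player_id <= g.player_id. A NULL in a compared column never satisfies the condition.
- player_id=4: 2 matching g row(s), so 2 row(s) emitted.
- player_id=7: no matching g row.
- player_id=4: 2 matching g row(s), so 2 row(s) emitted.
- player_id=4: 2 matching g row(s), so 2 row(s) emitted.
- player_id=9: no matching g row.
- 4 g row(s) had no p match → kept, p columns NULL.
After projecting and ordering:
g.player_id | p.player_id
2 | NULL
2 | NULL
2 | NULL
6 | 4
6 | 4
6 | 4
6 | 4
6 | 4
6 | 4
NULL | NULL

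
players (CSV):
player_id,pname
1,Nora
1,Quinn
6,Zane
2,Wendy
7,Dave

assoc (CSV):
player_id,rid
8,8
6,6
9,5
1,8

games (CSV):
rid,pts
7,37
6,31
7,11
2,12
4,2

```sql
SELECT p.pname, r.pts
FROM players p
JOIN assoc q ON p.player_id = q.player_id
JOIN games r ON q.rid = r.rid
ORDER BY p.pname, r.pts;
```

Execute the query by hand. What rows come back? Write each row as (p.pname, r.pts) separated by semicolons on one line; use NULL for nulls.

(Zane, 31)

Step 1 — p INNER JOIN q on player_id → 3 row(s).
Then INNER JOIN `games r` on rid: keep only rows whose q.rid appears in r.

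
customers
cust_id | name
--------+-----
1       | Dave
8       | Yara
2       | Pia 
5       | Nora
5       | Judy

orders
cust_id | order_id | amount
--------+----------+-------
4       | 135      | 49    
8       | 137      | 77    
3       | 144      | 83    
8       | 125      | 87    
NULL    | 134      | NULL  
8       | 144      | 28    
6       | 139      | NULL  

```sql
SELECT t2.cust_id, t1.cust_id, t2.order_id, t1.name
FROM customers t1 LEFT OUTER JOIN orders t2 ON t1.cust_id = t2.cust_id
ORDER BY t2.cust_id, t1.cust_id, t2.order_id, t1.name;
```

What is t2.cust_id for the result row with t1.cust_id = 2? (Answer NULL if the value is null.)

NULL

LEFT JOIN keeps every row from `customers`; unmatched rows get NULL for `orders`'s columns.
Matching on t1.cust_id = t2.cust_id. A NULL in a compared column never satisfies the condition.
Matched pairs: 3; unmatched t1 rows kept: 4.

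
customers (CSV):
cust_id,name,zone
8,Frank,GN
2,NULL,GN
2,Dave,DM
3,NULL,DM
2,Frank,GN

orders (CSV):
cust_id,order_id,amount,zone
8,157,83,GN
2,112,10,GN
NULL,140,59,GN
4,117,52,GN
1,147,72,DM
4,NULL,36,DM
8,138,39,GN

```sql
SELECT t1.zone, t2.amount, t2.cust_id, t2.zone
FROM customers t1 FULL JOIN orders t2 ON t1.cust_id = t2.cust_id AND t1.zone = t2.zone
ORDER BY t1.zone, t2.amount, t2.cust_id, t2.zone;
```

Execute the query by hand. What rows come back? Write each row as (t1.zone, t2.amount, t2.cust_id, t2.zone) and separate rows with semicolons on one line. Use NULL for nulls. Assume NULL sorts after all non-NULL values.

(DM, NULL, NULL, NULL); (DM, NULL, NULL, NULL); (GN, 10, 2, GN); (GN, 10, 2, GN); (GN, 39, 8, GN); (GN, 83, 8, GN); (NULL, 36, 4, DM); (NULL, 52, 4, GN); (NULL, 59, NULL, GN); (NULL, 72, 1, DM)

FULL OUTER JOIN keeps every row from both sides; unmatched rows get NULL for the other side's columns.
Matching on t1.cust_id = t2.cust_id AND t1.zone = t2.zone. A NULL in a compared column never satisfies the condition.
Matched pairs: 4; unmatched t1 rows kept: 2; unmatched t2 rows kept: 4.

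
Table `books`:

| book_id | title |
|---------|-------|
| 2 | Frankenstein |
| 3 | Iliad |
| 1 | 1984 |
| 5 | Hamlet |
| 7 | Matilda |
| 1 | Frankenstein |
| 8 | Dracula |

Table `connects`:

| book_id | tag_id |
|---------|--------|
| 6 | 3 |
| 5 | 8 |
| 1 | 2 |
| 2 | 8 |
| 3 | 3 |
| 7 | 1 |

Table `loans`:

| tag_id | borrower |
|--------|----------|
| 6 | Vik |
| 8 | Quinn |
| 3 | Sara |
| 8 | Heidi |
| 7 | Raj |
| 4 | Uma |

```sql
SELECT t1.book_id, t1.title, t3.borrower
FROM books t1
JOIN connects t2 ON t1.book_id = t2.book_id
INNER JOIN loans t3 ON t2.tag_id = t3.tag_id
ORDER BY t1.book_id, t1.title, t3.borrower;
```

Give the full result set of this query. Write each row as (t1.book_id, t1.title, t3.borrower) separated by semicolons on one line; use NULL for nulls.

(2, Frankenstein, Heidi); (2, Frankenstein, Quinn); (3, Iliad, Sara); (5, Hamlet, Heidi); (5, Hamlet, Quinn)

Evaluate left to right. First `books t1 INNER JOIN connects t2` on book_id: 6 row(s).
Then INNER JOIN `loans t3` on tag_id: keep only rows whose t2.tag_id appears in t3.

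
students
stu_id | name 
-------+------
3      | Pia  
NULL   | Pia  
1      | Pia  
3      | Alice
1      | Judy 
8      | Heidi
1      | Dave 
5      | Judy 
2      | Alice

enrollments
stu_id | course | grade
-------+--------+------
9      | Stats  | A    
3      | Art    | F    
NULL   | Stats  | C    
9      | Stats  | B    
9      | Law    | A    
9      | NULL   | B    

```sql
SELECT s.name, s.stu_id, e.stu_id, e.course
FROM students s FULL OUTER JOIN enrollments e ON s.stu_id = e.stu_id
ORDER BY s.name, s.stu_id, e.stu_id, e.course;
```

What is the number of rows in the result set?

14

FULL OUTER JOIN keeps every row from both sides; unmatched rows get NULL for the other side's columns.
Matching on s.stu_id = e.stu_id. A NULL in a compared column never satisfies the condition.
- stu_id=3: 1 matching e row(s), so 1 row(s) emitted.
- stu_id=NULL: no e row matches, row kept with e columns NULL.
- stu_id=1: no e row matches, row kept with e columns NULL.
- stu_id=3: 1 matching e row(s), so 1 row(s) emitted.
- stu_id=1: no e row matches, row kept with e columns NULL.
- stu_id=8: no e row matches, row kept with e columns NULL.
- stu_id=1: no e row matches, row kept with e columns NULL.
- stu_id=5: no e row matches, row kept with e columns NULL.
- stu_id=2: no e row matches, row kept with e columns NULL.
- 5 e row(s) had no s match → kept, s columns NULL.
Total: 2 matched + 12 padded = 14 rows.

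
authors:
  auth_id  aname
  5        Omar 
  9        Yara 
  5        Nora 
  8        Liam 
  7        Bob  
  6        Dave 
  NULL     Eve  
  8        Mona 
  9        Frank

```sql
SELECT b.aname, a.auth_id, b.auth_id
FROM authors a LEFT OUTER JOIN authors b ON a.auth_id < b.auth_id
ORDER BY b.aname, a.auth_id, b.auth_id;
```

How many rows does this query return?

LEFT JOIN keeps every row from `authors a`; unmatched rows get NULL for `authors b`'s columns.
Matching on a.auth_id < b.auth_id. A NULL in a compared column never satisfies the condition.
- a[0] auth_id=5 → 6 match(es) in b → 6 row(s).
- a[1] auth_id=9 → no match; kept with NULLs on the b side.
- a[2] auth_id=5 → 6 match(es) in b → 6 row(s).
- a[3] auth_id=8 → 2 match(es) in b → 2 row(s).
- a[4] auth_id=7 → 4 match(es) in b → 4 row(s).
- a[5] auth_id=6 → 5 match(es) in b → 5 row(s).
- a[6] auth_id=NULL → no match; kept with NULLs on the b side.
- a[7] auth_id=8 → 2 match(es) in b → 2 row(s).
- a[8] auth_id=9 → no match; kept with NULLs on the b side.
Total: 25 matched + 3 padded = 28 rows.

28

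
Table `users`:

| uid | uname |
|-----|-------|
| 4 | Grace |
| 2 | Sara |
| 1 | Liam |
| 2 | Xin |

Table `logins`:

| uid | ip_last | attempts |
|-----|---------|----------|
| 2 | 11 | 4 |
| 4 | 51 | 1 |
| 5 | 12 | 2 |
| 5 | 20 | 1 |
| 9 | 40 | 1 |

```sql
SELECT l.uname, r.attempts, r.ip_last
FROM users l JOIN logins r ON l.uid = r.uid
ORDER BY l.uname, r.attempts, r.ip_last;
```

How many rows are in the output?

3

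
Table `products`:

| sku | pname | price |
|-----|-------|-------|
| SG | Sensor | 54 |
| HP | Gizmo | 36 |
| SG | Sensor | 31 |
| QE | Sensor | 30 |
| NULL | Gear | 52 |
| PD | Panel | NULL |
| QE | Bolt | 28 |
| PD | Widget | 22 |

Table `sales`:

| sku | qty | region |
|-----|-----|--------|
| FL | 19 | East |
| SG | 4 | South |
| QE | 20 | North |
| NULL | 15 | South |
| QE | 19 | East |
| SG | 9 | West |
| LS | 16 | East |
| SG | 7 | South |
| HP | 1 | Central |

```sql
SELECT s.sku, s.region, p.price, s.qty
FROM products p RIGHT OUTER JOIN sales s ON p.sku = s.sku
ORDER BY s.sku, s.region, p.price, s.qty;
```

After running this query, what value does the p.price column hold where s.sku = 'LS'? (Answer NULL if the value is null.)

NULL

RIGHT JOIN keeps every row from `sales`; unmatched rows get NULL for `products`'s columns.
Matching on p.sku = s.sku. A NULL in a compared column never satisfies the condition.
- sku=SG: 3 matching s row(s), so 3 row(s) emitted.
- sku=HP: 1 matching s row(s), so 1 row(s) emitted.
- sku=SG: 3 matching s row(s), so 3 row(s) emitted.
- sku=QE: 2 matching s row(s), so 2 row(s) emitted.
- sku=NULL: no matching s row.
- sku=PD: no matching s row.
- sku=QE: 2 matching s row(s), so 2 row(s) emitted.
- sku=PD: no matching s row.
- 3 s row(s) had no p match → kept, p columns NULL.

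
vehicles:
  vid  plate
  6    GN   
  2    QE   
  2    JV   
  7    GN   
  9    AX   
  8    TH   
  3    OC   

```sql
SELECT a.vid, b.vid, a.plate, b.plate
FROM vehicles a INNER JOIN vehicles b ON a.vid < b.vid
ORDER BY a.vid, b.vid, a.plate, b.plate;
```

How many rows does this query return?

20

INNER JOIN keeps only pairs where the ON condition holds.
Matching on a.vid < b.vid.
- a[0] vid=6 → 3 match(es) in b → 3 row(s).
- a[1] vid=2 → 5 match(es) in b → 5 row(s).
- a[2] vid=2 → 5 match(es) in b → 5 row(s).
- a[3] vid=7 → 2 match(es) in b → 2 row(s).
- a[4] vid=9 → no match; dropped.
- a[5] vid=8 → 1 match(es) in b → 1 row(s).
- a[6] vid=3 → 4 match(es) in b → 4 row(s).
Total: 20 rows.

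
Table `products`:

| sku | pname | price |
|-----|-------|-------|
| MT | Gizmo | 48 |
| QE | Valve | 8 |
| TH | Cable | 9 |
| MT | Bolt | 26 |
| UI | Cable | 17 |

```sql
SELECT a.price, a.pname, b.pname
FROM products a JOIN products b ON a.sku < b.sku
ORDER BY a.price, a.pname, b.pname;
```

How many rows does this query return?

INNER JOIN keeps only pairs where the ON condition holds.
Matching on a.sku < b.sku.
- a row (sku=MT): matches 3 b row(s) → 3 output row(s).
- a row (sku=QE): matches 2 b row(s) → 2 output row(s).
- a row (sku=TH): matches 1 b row(s) → 1 output row(s).
- a row (sku=MT): matches 3 b row(s) → 3 output row(s).
- a row (sku=UI): no match → dropped.
Total: 9 rows.

9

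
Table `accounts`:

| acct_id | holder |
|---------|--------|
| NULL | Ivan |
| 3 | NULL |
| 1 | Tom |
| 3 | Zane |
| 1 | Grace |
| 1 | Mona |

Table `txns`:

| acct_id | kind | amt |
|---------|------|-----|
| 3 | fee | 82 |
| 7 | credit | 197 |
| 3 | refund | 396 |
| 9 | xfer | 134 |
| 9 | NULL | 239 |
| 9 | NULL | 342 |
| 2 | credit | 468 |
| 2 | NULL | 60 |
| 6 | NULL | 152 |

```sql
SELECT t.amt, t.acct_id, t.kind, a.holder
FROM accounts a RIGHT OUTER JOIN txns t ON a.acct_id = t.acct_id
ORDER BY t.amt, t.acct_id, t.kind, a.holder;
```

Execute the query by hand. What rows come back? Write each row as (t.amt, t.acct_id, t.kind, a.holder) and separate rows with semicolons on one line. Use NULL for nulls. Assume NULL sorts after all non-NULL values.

(60, 2, NULL, NULL); (82, 3, fee, Zane); (82, 3, fee, NULL); (134, 9, xfer, NULL); (152, 6, NULL, NULL); (197, 7, credit, NULL); (239, 9, NULL, NULL); (342, 9, NULL, NULL); (396, 3, refund, Zane); (396, 3, refund, NULL); (468, 2, credit, NULL)

RIGHT JOIN keeps every row from `txns`; unmatched rows get NULL for `accounts`'s columns.
Matching on a.acct_id = t.acct_id. A NULL in a compared column never satisfies the condition.
Matched pairs: 4; unmatched t rows kept: 7.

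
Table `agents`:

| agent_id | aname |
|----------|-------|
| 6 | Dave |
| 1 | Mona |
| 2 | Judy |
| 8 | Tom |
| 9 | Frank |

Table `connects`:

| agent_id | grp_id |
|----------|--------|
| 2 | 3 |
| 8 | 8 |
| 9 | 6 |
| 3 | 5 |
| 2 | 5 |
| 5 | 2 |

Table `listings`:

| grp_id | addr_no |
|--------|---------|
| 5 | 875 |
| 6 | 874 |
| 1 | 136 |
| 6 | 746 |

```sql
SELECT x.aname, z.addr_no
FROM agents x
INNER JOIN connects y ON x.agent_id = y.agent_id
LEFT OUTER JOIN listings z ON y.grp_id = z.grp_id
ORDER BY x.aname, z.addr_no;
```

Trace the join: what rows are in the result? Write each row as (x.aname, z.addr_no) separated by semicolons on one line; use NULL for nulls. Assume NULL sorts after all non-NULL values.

(Frank, 746); (Frank, 874); (Judy, 875); (Judy, NULL); (Tom, NULL)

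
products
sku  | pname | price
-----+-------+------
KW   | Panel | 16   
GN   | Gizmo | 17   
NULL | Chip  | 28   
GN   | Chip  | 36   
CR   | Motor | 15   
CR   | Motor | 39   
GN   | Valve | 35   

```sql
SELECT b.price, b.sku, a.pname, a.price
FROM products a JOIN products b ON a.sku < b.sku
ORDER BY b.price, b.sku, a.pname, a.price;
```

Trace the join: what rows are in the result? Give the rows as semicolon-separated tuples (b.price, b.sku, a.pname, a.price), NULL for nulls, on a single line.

INNER JOIN keeps only pairs where the ON condition holds.
Matching on a.sku < b.sku. A NULL in a compared column never satisfies the condition.
- a[0] sku=KW → no match; dropped.
- a[1] sku=GN → 1 match(es) in b → 1 row(s).
- a[2] sku=NULL → no match; dropped.
- a[3] sku=GN → 1 match(es) in b → 1 row(s).
- a[4] sku=CR → 4 match(es) in b → 4 row(s).
- a[5] sku=CR → 4 match(es) in b → 4 row(s).
- a[6] sku=GN → 1 match(es) in b → 1 row(s).

(16, KW, Chip, 36); (16, KW, Gizmo, 17); (16, KW, Motor, 15); (16, KW, Motor, 39); (16, KW, Valve, 35); (17, GN, Motor, 15); (17, GN, Motor, 39); (35, GN, Motor, 15); (35, GN, Motor, 39); (36, GN, Motor, 15); (36, GN, Motor, 39)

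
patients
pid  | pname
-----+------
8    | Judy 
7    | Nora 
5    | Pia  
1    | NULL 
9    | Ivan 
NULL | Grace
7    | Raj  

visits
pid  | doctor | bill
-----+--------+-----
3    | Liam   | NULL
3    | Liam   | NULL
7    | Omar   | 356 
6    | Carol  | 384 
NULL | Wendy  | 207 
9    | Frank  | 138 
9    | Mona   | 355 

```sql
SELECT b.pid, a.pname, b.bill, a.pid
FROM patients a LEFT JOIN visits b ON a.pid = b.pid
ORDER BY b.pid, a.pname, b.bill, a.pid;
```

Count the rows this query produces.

8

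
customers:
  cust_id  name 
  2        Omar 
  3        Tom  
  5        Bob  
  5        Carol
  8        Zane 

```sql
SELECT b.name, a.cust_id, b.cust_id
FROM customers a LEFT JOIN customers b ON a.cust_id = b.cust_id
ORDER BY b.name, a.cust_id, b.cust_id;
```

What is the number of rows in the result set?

7

LEFT JOIN keeps every row from `customers a`; unmatched rows get NULL for `customers b`'s columns.
Matching on a.cust_id = b.cust_id.
- a row (cust_id=2): matches 1 b row(s) → 1 output row(s).
- a row (cust_id=3): matches 1 b row(s) → 1 output row(s).
- a row (cust_id=5): matches 2 b row(s) → 2 output row(s).
- a row (cust_id=5): matches 2 b row(s) → 2 output row(s).
- a row (cust_id=8): matches 1 b row(s) → 1 output row(s).
Total: 7 rows.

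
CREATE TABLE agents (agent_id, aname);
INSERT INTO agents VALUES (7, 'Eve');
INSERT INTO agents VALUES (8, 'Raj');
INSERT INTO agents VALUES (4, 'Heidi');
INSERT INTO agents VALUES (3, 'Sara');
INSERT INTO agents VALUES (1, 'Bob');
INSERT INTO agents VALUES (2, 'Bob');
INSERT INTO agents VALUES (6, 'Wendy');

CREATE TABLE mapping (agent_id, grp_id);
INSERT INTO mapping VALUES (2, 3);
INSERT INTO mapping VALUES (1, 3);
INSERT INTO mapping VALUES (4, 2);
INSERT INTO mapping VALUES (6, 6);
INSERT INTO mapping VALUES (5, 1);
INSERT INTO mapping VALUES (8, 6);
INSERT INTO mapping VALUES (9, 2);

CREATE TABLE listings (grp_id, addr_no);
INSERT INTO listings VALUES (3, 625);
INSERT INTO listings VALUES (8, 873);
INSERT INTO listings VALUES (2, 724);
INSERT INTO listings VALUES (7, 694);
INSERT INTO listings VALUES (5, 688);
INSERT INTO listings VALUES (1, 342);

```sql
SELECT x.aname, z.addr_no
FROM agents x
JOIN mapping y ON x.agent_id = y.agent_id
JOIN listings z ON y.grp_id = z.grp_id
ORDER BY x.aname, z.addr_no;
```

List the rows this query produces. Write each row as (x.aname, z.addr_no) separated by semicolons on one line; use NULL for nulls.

(Bob, 625); (Bob, 625); (Heidi, 724)

Evaluate left to right. First `agents x INNER JOIN mapping y` on agent_id: 5 row(s).
Then INNER JOIN `listings z` on grp_id: keep only rows whose y.grp_id appears in z.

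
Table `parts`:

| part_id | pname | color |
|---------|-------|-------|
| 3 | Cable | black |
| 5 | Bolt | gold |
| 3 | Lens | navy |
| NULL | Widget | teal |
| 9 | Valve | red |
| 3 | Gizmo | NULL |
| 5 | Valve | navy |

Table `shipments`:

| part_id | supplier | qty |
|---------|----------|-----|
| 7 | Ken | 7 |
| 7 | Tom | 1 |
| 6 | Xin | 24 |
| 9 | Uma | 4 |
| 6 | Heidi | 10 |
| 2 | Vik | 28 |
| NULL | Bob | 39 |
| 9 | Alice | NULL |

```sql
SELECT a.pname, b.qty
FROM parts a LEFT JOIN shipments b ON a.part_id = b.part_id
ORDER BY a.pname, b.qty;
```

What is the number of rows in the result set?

8

LEFT JOIN keeps every row from `parts`; unmatched rows get NULL for `shipments`'s columns.
Matching on a.part_id = b.part_id. A NULL in a compared column never satisfies the condition.
Matched pairs: 2; unmatched a rows kept: 6.
Total: 2 matched + 6 padded = 8 rows.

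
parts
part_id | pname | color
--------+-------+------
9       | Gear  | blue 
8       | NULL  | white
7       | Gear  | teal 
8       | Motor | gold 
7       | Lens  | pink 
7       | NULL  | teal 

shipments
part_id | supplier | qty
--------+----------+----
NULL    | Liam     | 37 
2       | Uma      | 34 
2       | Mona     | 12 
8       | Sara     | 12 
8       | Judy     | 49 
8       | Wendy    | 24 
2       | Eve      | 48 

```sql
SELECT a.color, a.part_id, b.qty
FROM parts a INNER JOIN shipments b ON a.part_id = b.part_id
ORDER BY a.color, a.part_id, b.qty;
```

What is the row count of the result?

6

INNER JOIN keeps only pairs where the ON condition holds.
Matching on a.part_id = b.part_id. A NULL in a compared column never satisfies the condition.
- a[0] part_id=9 → no match; dropped.
- a[1] part_id=8 → 3 match(es) in b → 3 row(s).
- a[2] part_id=7 → no match; dropped.
- a[3] part_id=8 → 3 match(es) in b → 3 row(s).
- a[4] part_id=7 → no match; dropped.
- a[5] part_id=7 → no match; dropped.
Total: 6 rows.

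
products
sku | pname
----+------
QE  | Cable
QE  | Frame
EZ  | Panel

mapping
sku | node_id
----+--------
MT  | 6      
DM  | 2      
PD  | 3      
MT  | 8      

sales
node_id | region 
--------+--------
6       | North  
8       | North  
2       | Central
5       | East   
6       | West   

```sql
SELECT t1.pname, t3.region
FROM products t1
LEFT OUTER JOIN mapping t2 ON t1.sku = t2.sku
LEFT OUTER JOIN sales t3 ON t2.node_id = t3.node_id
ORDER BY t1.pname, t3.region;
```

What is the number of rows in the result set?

3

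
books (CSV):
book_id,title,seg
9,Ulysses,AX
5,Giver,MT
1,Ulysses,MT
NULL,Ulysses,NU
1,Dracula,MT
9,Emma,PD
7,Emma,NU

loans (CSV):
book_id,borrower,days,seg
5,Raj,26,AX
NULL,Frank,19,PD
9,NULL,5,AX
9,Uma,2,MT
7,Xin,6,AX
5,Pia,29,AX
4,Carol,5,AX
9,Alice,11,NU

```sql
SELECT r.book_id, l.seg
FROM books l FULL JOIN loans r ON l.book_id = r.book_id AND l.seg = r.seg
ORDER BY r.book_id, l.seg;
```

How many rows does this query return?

FULL OUTER JOIN keeps every row from both sides; unmatched rows get NULL for the other side's columns.
Matching on l.book_id = r.book_id AND l.seg = r.seg. A NULL in a compared column never satisfies the condition.
Matched pairs: 1; unmatched l rows kept: 6; unmatched r rows kept: 7.
Total: 1 matched + 13 padded = 14 rows.

14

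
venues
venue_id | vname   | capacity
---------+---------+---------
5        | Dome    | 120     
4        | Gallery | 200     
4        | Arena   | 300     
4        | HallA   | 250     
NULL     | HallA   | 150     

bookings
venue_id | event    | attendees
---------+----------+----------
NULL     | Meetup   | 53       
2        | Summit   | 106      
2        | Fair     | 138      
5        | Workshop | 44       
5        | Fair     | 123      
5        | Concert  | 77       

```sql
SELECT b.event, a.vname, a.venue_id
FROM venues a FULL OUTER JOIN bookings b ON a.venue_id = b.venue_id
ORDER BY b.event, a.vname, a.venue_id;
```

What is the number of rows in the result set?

FULL OUTER JOIN keeps every row from both sides; unmatched rows get NULL for the other side's columns.
Matching on a.venue_id = b.venue_id. A NULL in a compared column never satisfies the condition.
- a (venue_id=5) pairs with 3 row(s) of b.
- a (venue_id=4) has no partner → padded with NULL.
- a (venue_id=4) has no partner → padded with NULL.
- a (venue_id=4) has no partner → padded with NULL.
- a (venue_id=NULL) has no partner → padded with NULL.
- 3 b row(s) had no a match → kept, a columns NULL.
Total: 3 matched + 7 padded = 10 rows.

10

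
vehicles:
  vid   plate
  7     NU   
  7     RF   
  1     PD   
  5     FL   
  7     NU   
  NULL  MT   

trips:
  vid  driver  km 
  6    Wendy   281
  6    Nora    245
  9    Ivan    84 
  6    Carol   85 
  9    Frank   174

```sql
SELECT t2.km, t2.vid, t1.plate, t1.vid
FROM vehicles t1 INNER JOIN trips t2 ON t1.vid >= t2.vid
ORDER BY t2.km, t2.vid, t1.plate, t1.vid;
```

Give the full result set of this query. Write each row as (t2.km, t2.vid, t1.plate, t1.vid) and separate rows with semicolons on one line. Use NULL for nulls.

(85, 6, NU, 7); (85, 6, NU, 7); (85, 6, RF, 7); (245, 6, NU, 7); (245, 6, NU, 7); (245, 6, RF, 7); (281, 6, NU, 7); (281, 6, NU, 7); (281, 6, RF, 7)

INNER JOIN keeps only pairs where the ON condition holds.
Matching on t1.vid >= t2.vid. A NULL in a compared column never satisfies the condition.
- t1 row (vid=7): matches 3 t2 row(s) → 3 output row(s).
- t1 row (vid=7): matches 3 t2 row(s) → 3 output row(s).
- t1 row (vid=1): no match → dropped.
- t1 row (vid=5): no match → dropped.
- t1 row (vid=7): matches 3 t2 row(s) → 3 output row(s).
- t1 row (vid=NULL): no match → dropped.
After projecting and ordering:
t2.km | t2.vid | t1.plate | t1.vid
85 | 6 | NU | 7
85 | 6 | NU | 7
85 | 6 | RF | 7
245 | 6 | NU | 7
245 | 6 | NU | 7
245 | 6 | RF | 7
281 | 6 | NU | 7
281 | 6 | NU | 7
281 | 6 | RF | 7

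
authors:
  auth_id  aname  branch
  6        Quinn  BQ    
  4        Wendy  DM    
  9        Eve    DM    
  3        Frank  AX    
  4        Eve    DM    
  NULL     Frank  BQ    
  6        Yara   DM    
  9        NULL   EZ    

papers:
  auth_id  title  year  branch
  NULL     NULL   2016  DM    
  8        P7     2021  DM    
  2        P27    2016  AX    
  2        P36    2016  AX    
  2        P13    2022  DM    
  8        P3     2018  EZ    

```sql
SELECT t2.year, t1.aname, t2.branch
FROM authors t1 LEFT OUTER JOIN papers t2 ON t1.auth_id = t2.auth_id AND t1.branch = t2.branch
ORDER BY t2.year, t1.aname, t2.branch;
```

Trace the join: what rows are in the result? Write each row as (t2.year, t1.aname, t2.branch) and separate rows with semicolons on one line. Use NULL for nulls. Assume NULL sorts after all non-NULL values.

(NULL, Eve, NULL); (NULL, Eve, NULL); (NULL, Frank, NULL); (NULL, Frank, NULL); (NULL, Quinn, NULL); (NULL, Wendy, NULL); (NULL, Yara, NULL); (NULL, NULL, NULL)

LEFT JOIN keeps every row from `authors`; unmatched rows get NULL for `papers`'s columns.
Matching on t1.auth_id = t2.auth_id AND t1.branch = t2.branch. A NULL in a compared column never satisfies the condition.
- t1 row (auth_id=6, branch=BQ): no match → kept, t2 columns NULL.
- t1 row (auth_id=4, branch=DM): no match → kept, t2 columns NULL.
- t1 row (auth_id=9, branch=DM): no match → kept, t2 columns NULL.
- t1 row (auth_id=3, branch=AX): no match → kept, t2 columns NULL.
- t1 row (auth_id=4, branch=DM): no match → kept, t2 columns NULL.
- t1 row (auth_id=NULL, branch=BQ): no match → kept, t2 columns NULL.
- t1 row (auth_id=6, branch=DM): no match → kept, t2 columns NULL.
- t1 row (auth_id=9, branch=EZ): no match → kept, t2 columns NULL.
After projecting and ordering:
t2.year | t1.aname | t2.branch
NULL | Eve | NULL
NULL | Eve | NULL
NULL | Frank | NULL
NULL | Frank | NULL
NULL | Quinn | NULL
NULL | Wendy | NULL
NULL | Yara | NULL
NULL | NULL | NULL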